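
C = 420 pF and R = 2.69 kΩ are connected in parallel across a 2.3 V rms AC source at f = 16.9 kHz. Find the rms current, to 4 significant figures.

861.1 μA

ω = 2πf = 106200 rad/s
X_C = 1/(ωC) = 22420 Ω
Parallel: admittances add. Y = 1/R + jωC
Y = (0.0003717 + j4.46e-05) S
|Y| = 0.0003744 S → |Z| = 1/|Y| = 2671 Ω, ∠Z = −∠Y = -6.841°
I = V/|Z| = 2.3/2671 = 861.1 μA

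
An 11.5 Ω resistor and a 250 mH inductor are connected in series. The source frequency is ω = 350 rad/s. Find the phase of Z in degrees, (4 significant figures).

X_L = ωL = 87.50 Ω
Z = 11.50 + j87.50 Ω
|Z| = √(11.50² + 87.50²) = 88.25 Ω
∠Z = arctan(87.50/11.50) = 82.51°

82.51°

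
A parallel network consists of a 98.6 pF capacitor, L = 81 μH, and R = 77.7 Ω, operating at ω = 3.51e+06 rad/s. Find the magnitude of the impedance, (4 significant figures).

X_L = ωL = 284.3 Ω
X_C = 1/(ωC) = 2889 Ω
Parallel: admittances add. Y = 1/R + 1/(jωL) + jωC
Y = (0.01287 − j0.003171) S
|Y| = 0.01325 S → |Z| = 1/|Y| = 75.44 Ω, ∠Z = −∠Y = 13.84°

75.44 Ω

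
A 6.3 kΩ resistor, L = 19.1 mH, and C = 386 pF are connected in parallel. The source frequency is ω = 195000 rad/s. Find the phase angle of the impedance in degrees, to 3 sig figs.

50.6°

X_L = ωL = 3720 Ω
X_C = 1/(ωC) = 13300 Ω
Parallel: admittances add. Y = 1/R + 1/(jωL) + jωC
Y = (0.000159 − j0.000193) S
|Y| = 0.000250 S → |Z| = 1/|Y| = 4000 Ω, ∠Z = −∠Y = 50.6°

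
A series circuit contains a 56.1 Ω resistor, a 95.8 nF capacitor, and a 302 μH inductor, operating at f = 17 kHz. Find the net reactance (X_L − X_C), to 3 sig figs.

-65.5 Ω

ω = 2πf = 106800 rad/s
X_L = ωL = 32.3 Ω
X_C = 1/(ωC) = 97.7 Ω
X = 32.3 − 97.7 = -65.5 Ω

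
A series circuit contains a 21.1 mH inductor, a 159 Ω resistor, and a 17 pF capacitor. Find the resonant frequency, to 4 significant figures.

ω₀ = 1/√(LC) = 1/√(0.0211 × 1.7e-11) = 1.67e+06 rad/s
f₀ = ω₀/(2π) = 265.7 kHz

265.7 kHz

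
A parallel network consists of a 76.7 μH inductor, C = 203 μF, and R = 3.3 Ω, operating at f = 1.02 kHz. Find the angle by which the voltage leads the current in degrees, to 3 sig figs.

67.5°

ω = 2πf = 6409 rad/s
X_L = ωL = 0.492 Ω
X_C = 1/(ωC) = 0.769 Ω
Parallel: admittances add. Y = 1/R + 1/(jωL) + jωC
Y = (0.303 − j0.733) S
|Y| = 0.793 S → |Z| = 1/|Y| = 1.26 Ω, ∠Z = −∠Y = 67.5°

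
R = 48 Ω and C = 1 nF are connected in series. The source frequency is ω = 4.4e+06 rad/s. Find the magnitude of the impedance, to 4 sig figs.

232.3 Ω

X_C = 1/(ωC) = 227.3 Ω
Z = 48.00 − j227.3 Ω
|Z| = √(48.00² + 227.3²) = 232.3 Ω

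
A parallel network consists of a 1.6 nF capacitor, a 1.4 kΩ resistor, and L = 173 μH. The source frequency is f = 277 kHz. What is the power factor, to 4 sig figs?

0.7996

ω = 2πf = 1.74e+06 rad/s
X_L = ωL = 301.1 Ω
X_C = 1/(ωC) = 359.1 Ω
Parallel: admittances add. Y = 1/R + 1/(jωL) + jωC
Y = (0.0007143 − j0.0005365) S
|Y| = 0.0008933 S → |Z| = 1/|Y| = 1119 Ω, ∠Z = −∠Y = 36.91°
cos φ = cos(36.91°) = 0.7996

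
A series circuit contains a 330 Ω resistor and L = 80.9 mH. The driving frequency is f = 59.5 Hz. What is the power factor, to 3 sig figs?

0.996

ω = 2πf = 373.8 rad/s
X_L = ωL = 30.2 Ω
Z = 330 + j30.2 Ω
|Z| = √(330² + 30.2²) = 331 Ω
∠Z = arctan(30.2/330) = 5.24°
cos φ = cos(5.24°) = 0.996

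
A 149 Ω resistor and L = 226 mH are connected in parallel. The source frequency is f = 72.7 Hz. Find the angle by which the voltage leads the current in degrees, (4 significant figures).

ω = 2πf = 456.8 rad/s
X_L = ωL = 103.2 Ω
Parallel: admittances add. Y = 1/R + 1/(jωL)
Y = (0.006711 − j0.009687) S
|Y| = 0.01178 S → |Z| = 1/|Y| = 84.86 Ω, ∠Z = −∠Y = 55.28°

55.28°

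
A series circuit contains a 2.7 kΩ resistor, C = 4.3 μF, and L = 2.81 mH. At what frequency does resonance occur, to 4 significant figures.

1.448 kHz

ω₀ = 1/√(LC) = 1/√(0.00281 × 4.3e-06) = 9097 rad/s
f₀ = ω₀/(2π) = 1.448 kHz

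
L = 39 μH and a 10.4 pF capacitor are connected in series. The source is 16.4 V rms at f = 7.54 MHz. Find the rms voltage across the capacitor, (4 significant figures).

ω = 2πf = 4.738e+07 rad/s
X_L = ωL = 1848 Ω
X_C = 1/(ωC) = 2030 Ω
Net reactance X = X_L − X_C = -182.0 Ω
Z = − j182.0 Ω
|Z| = √(0² + 182.0²) = 182.0 Ω
I = V/|Z| = 90.11 mA
V_C = I·|Z_C| = 0.09011 × 2030 = 182.9 V

182.9 V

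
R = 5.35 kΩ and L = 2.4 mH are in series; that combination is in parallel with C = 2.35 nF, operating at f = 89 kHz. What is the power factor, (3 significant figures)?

ω = 2πf = 559200 rad/s
X_L = ωL = 1340 Ω
X_C = 1/(ωC) = 761 Ω
Branch 1 (R+jX_L): Z₁ = 5350 + j1340 Ω, |Z₁| = 5520 Ω
Branch 2 (−jX_C): Z₂ = −j761 Ω
Parallel: Z = Z₁Z₂/(Z₁+Z₂), |Z| = 780 Ω, ∠Z = -82.1°
cos φ = cos(-82.1°) = 0.137

0.137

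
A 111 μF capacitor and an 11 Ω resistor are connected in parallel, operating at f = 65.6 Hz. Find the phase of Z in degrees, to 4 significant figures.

ω = 2πf = 412.2 rad/s
X_C = 1/(ωC) = 21.86 Ω
Parallel: admittances add. Y = 1/R + jωC
Y = (0.09091 + j0.04575) S
|Y| = 0.1018 S → |Z| = 1/|Y| = 9.826 Ω, ∠Z = −∠Y = -26.71°

-26.71°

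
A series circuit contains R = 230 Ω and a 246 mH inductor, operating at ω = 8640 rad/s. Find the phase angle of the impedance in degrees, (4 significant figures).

X_L = ωL = 2125 Ω
Z = 230.0 + j2125 Ω
|Z| = √(230.0² + 2125²) = 2138 Ω
∠Z = arctan(2125/230.0) = 83.82°

83.82°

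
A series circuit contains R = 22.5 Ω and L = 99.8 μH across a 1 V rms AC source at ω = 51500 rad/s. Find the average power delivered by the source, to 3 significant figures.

X_L = ωL = 5.14 Ω
Z = 22.5 + j5.14 Ω
|Z| = √(22.5² + 5.14²) = 23.1 Ω
∠Z = arctan(5.14/22.5) = 12.9°
I = V/|Z| = 43.3 mA
P = VI cos φ = 1 × 0.0433 × cos(12.9°) = 42.2 mW

42.2 mW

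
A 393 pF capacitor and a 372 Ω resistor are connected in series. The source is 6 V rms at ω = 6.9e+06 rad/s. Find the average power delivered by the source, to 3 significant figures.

48.8 mW

X_C = 1/(ωC) = 369 Ω
Z = 372 − j369 Ω
|Z| = √(372² + 369²) = 524 Ω
∠Z = arctan(-369/372) = -44.8°
I = V/|Z| = 11.5 mA
P = VI cos φ = 6 × 0.0115 × cos(-44.8°) = 48.8 mW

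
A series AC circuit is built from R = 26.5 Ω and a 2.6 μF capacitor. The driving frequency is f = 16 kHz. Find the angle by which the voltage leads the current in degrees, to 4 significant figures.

ω = 2πf = 100500 rad/s
X_C = 1/(ωC) = 3.826 Ω
Z = 26.50 − j3.826 Ω
|Z| = √(26.50² + 3.826²) = 26.77 Ω
∠Z = arctan(-3.826/26.50) = -8.215°

-8.215°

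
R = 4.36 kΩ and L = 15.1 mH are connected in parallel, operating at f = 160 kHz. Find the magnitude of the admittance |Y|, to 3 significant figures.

239 μS

ω = 2πf = 1.005e+06 rad/s
X_L = ωL = 15200 Ω
Parallel: admittances add. Y = 1/R + 1/(jωL)
Y = (0.000229 − j6.59e-05) S
|Y| = 0.000239 S → |Z| = 1/|Y| = 4190 Ω, ∠Z = −∠Y = 16.0°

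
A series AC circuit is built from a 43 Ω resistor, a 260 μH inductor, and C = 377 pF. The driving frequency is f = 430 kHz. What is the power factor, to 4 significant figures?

0.1522

ω = 2πf = 2.702e+06 rad/s
X_L = ωL = 702.5 Ω
X_C = 1/(ωC) = 981.8 Ω
Net reactance X = X_L − X_C = -279.3 Ω
Z = 43.00 − j279.3 Ω
|Z| = √(43.00² + 279.3²) = 282.6 Ω
∠Z = arctan(-279.3/43.00) = -81.25°
cos φ = cos(-81.25°) = 0.1522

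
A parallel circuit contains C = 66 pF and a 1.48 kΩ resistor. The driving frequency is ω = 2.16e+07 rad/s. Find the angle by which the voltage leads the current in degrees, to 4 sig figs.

X_C = 1/(ωC) = 701.5 Ω
Parallel: admittances add. Y = 1/R + jωC
Y = (0.0006757 + j0.001426) S
|Y| = 0.001578 S → |Z| = 1/|Y| = 633.9 Ω, ∠Z = −∠Y = -64.64°

-64.64°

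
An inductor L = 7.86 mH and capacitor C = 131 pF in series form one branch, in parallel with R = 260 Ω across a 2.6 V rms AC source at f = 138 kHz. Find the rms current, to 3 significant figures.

10.1 mA

ω = 2πf = 867100 rad/s
X_L = ωL = 6820 Ω
X_C = 1/(ωC) = 8800 Ω
Branch 1: Z₁ = R = 260 Ω
Branch 2 (series LC): Z₂ = j(X_L − X_C) = −j1990 Ω
Parallel: Z = Z₁Z₂/(Z₁+Z₂), |Z| = 258 Ω, ∠Z = -7.45°
I = V/|Z| = 2.6/258 = 10.1 mA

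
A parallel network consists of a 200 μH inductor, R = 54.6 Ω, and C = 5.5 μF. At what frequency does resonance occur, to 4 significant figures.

ω₀ = 1/√(LC) = 1/√(0.0002 × 5.5e-06) = 30150 rad/s
f₀ = ω₀/(2π) = 4.799 kHz

4.799 kHz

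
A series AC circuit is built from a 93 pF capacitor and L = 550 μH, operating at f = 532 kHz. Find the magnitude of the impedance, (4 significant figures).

1378 Ω

ω = 2πf = 3.343e+06 rad/s
X_L = ωL = 1838 Ω
X_C = 1/(ωC) = 3217 Ω
Net reactance X = X_L − X_C = -1378 Ω
Z = − j1378 Ω
|Z| = √(0² + 1378²) = 1378 Ω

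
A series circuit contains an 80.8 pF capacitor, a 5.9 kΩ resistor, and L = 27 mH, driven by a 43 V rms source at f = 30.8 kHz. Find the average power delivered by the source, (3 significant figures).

3.13 mW

ω = 2πf = 193500 rad/s
X_L = ωL = 5230 Ω
X_C = 1/(ωC) = 64000 Ω
Net reactance X = X_L − X_C = -58700 Ω
Z = 5900 − j58700 Ω
|Z| = √(5900² + 58700²) = 59000 Ω
∠Z = arctan(-58700/5900) = -84.3°
I = V/|Z| = 729 μA
P = VI cos φ = 43 × 0.000729 × cos(-84.3°) = 3.13 mW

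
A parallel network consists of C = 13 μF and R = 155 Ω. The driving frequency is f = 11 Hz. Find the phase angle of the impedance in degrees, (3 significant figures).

-7.93°

ω = 2πf = 69.12 rad/s
X_C = 1/(ωC) = 1110 Ω
Parallel: admittances add. Y = 1/R + jωC
Y = (0.00645 + j0.000898) S
|Y| = 0.00651 S → |Z| = 1/|Y| = 154 Ω, ∠Z = −∠Y = -7.93°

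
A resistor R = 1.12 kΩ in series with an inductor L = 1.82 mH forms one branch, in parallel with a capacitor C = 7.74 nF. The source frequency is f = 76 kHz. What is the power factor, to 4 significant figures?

0.1683

ω = 2πf = 477500 rad/s
X_L = ωL = 869.1 Ω
X_C = 1/(ωC) = 270.6 Ω
Branch 1 (R+jX_L): Z₁ = 1120 + j869.1 Ω, |Z₁| = 1418 Ω
Branch 2 (−jX_C): Z₂ = −j270.6 Ω
Parallel: Z = Z₁Z₂/(Z₁+Z₂), |Z| = 302.0 Ω, ∠Z = -80.31°
cos φ = cos(-80.31°) = 0.1683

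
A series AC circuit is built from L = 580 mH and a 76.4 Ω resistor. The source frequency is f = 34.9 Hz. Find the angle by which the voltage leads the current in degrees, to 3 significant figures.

ω = 2πf = 219.3 rad/s
X_L = ωL = 127 Ω
Z = 76.4 + j127 Ω
|Z| = √(76.4² + 127²) = 148 Ω
∠Z = arctan(127/76.4) = 59.0°

59.0°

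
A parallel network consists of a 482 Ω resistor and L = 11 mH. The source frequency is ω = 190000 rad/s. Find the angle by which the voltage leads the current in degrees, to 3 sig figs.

X_L = ωL = 2090 Ω
Parallel: admittances add. Y = 1/R + 1/(jωL)
Y = (0.00207 − j0.000478) S
|Y| = 0.00213 S → |Z| = 1/|Y| = 470 Ω, ∠Z = −∠Y = 13.0°

13.0°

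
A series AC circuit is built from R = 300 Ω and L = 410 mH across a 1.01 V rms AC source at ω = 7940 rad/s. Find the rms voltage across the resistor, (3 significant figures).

X_L = ωL = 3260 Ω
Z = 300 + j3260 Ω
|Z| = √(300² + 3260²) = 3270 Ω
I = V/|Z| = 309 μA
V_R = I·|Z_R| = 0.000309 × 300 = 0.0927 V

0.0927 V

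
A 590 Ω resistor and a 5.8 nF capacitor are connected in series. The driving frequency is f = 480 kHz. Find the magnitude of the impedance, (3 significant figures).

593 Ω

ω = 2πf = 3.016e+06 rad/s
X_C = 1/(ωC) = 57.2 Ω
Z = 590 − j57.2 Ω
|Z| = √(590² + 57.2²) = 593 Ω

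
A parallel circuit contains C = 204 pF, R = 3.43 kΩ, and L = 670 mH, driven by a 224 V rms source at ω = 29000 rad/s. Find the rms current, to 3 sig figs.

X_L = ωL = 19400 Ω
X_C = 1/(ωC) = 169000 Ω
Parallel: admittances add. Y = 1/R + 1/(jωL) + jωC
Y = (0.000292 − j4.56e-05) S
|Y| = 0.000295 S → |Z| = 1/|Y| = 3390 Ω, ∠Z = −∠Y = 8.88°
I = V/|Z| = 224/3390 = 66.1 mA

66.1 mA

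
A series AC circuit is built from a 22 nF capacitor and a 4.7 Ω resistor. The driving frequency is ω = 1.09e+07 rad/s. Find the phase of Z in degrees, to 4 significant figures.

X_C = 1/(ωC) = 4.170 Ω
Z = 4.700 − j4.170 Ω
|Z| = √(4.700² + 4.170²) = 6.283 Ω
∠Z = arctan(-4.170/4.700) = -41.58°

-41.58°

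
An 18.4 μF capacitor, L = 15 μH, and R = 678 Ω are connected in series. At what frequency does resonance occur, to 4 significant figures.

9.580 kHz

ω₀ = 1/√(LC) = 1/√(1.5e-05 × 1.84e-05) = 60190 rad/s
f₀ = ω₀/(2π) = 9.580 kHz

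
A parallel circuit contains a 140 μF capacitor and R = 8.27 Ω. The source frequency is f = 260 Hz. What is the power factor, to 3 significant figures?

0.467

ω = 2πf = 1634 rad/s
X_C = 1/(ωC) = 4.37 Ω
Parallel: admittances add. Y = 1/R + jωC
Y = (0.121 + j0.229) S
|Y| = 0.259 S → |Z| = 1/|Y| = 3.87 Ω, ∠Z = −∠Y = -62.1°
cos φ = cos(-62.1°) = 0.467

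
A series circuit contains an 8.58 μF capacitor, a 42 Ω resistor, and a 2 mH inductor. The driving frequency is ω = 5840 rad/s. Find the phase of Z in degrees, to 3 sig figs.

X_L = ωL = 11.7 Ω
X_C = 1/(ωC) = 20.0 Ω
Net reactance X = X_L − X_C = -8.28 Ω
Z = 42.0 − j8.28 Ω
|Z| = √(42.0² + 8.28²) = 42.8 Ω
∠Z = arctan(-8.28/42.0) = -11.1°

-11.1°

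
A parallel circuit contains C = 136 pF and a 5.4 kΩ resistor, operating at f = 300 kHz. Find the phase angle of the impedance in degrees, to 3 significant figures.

-54.2°

ω = 2πf = 1.885e+06 rad/s
X_C = 1/(ωC) = 3900 Ω
Parallel: admittances add. Y = 1/R + jωC
Y = (0.000185 + j0.000256) S
|Y| = 0.000316 S → |Z| = 1/|Y| = 3160 Ω, ∠Z = −∠Y = -54.2°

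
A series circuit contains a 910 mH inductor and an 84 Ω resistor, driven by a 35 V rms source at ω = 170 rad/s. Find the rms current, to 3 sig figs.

X_L = ωL = 155 Ω
Z = 84.0 + j155 Ω
|Z| = √(84.0² + 155²) = 176 Ω
I = V/|Z| = 35/176 = 199 mA

199 mA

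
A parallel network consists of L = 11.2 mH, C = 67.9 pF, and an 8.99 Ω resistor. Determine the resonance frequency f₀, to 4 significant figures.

ω₀ = 1/√(LC) = 1/√(0.0112 × 6.79e-11) = 1.147e+06 rad/s
f₀ = ω₀/(2π) = 182.5 kHz

182.5 kHz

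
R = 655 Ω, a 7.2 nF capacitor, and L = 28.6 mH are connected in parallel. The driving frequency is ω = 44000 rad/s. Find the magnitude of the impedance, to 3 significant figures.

625 Ω

X_L = ωL = 1260 Ω
X_C = 1/(ωC) = 3160 Ω
Parallel: admittances add. Y = 1/R + 1/(jωL) + jωC
Y = (0.00153 − j0.000478) S
|Y| = 0.00160 S → |Z| = 1/|Y| = 625 Ω, ∠Z = −∠Y = 17.4°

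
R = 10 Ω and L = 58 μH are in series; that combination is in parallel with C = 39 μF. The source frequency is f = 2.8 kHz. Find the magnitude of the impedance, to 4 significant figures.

1.464 Ω

ω = 2πf = 17590 rad/s
X_L = ωL = 1.020 Ω
X_C = 1/(ωC) = 1.457 Ω
Branch 1 (R+jX_L): Z₁ = 10.00 + j1.020 Ω, |Z₁| = 10.05 Ω
Branch 2 (−jX_C): Z₂ = −j1.457 Ω
Parallel: Z = Z₁Z₂/(Z₁+Z₂), |Z| = 1.464 Ω, ∠Z = -81.67°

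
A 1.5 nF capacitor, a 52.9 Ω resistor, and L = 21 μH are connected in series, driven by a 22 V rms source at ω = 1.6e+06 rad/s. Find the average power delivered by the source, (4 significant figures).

171.2 mW

X_L = ωL = 33.60 Ω
X_C = 1/(ωC) = 416.7 Ω
Net reactance X = X_L − X_C = -383.1 Ω
Z = 52.90 − j383.1 Ω
|Z| = √(52.90² + 383.1²) = 386.7 Ω
∠Z = arctan(-383.1/52.90) = -82.14°
I = V/|Z| = 56.89 mA
P = VI cos φ = 22 × 0.05689 × cos(-82.14°) = 171.2 mW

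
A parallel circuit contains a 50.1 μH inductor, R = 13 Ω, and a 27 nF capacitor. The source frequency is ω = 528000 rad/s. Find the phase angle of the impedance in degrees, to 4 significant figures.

X_L = ωL = 26.45 Ω
X_C = 1/(ωC) = 70.15 Ω
Parallel: admittances add. Y = 1/R + 1/(jωL) + jωC
Y = (0.07692 − j0.02355) S
|Y| = 0.08045 S → |Z| = 1/|Y| = 12.43 Ω, ∠Z = −∠Y = 17.02°

17.02°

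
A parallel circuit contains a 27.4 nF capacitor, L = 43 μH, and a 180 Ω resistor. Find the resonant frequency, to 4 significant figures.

146.6 kHz

ω₀ = 1/√(LC) = 1/√(4.3e-05 × 2.74e-08) = 921300 rad/s
f₀ = ω₀/(2π) = 146.6 kHz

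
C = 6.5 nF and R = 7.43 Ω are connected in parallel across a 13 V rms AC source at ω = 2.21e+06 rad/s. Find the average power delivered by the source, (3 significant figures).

22.7 W

X_C = 1/(ωC) = 69.6 Ω
Parallel: admittances add. Y = 1/R + jωC
Y = (0.135 + j0.0144) S
|Y| = 0.135 S → |Z| = 1/|Y| = 7.39 Ω, ∠Z = −∠Y = -6.09°
I = V/|Z| = 1.76 A
P = VI cos φ = 13 × 1.76 × cos(-6.09°) = 22.7 W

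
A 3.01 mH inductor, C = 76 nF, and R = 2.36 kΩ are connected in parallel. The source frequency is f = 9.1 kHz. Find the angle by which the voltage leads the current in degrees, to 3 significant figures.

ω = 2πf = 57180 rad/s
X_L = ωL = 172 Ω
X_C = 1/(ωC) = 230 Ω
Parallel: admittances add. Y = 1/R + 1/(jωL) + jωC
Y = (0.000424 − j0.00147) S
|Y| = 0.00153 S → |Z| = 1/|Y| = 656 Ω, ∠Z = −∠Y = 73.9°

73.9°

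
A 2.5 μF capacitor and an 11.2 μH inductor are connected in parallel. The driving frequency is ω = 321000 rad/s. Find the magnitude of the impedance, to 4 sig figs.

X_L = ωL = 3.595 Ω
X_C = 1/(ωC) = 1.246 Ω
Parallel: admittances add. Y = 1/(jωL) + jωC
Y = (0 + j0.5244) S
|Y| = 0.5244 S → |Z| = 1/|Y| = 1.907 Ω, ∠Z = −∠Y = -90.00°

1.907 Ω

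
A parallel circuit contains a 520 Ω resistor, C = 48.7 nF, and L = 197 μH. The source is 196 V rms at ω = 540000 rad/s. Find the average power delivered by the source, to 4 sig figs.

73.88 W

X_L = ωL = 106.4 Ω
X_C = 1/(ωC) = 38.03 Ω
Parallel: admittances add. Y = 1/R + 1/(jωL) + jωC
Y = (0.001923 + j0.01690) S
|Y| = 0.01701 S → |Z| = 1/|Y| = 58.80 Ω, ∠Z = −∠Y = -83.51°
I = V/|Z| = 3.333 A
P = VI cos φ = 196 × 3.333 × cos(-83.51°) = 73.88 W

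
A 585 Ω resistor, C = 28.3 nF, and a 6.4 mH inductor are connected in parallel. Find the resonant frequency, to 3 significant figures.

ω₀ = 1/√(LC) = 1/√(0.0064 × 2.83e-08) = 74300 rad/s
f₀ = ω₀/(2π) = 11.8 kHz

11.8 kHz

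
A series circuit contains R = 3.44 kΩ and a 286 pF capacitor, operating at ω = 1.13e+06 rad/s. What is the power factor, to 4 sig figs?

X_C = 1/(ωC) = 3094 Ω
Z = 3440 − j3094 Ω
|Z| = √(3440² + 3094²) = 4627 Ω
∠Z = arctan(-3094/3440) = -41.97°
cos φ = cos(-41.97°) = 0.7435

0.7435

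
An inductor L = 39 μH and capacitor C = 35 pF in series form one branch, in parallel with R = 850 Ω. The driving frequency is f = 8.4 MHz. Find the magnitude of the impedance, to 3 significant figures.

742 Ω

ω = 2πf = 5.278e+07 rad/s
X_L = ωL = 2060 Ω
X_C = 1/(ωC) = 541 Ω
Branch 1: Z₁ = R = 850 Ω
Branch 2 (series LC): Z₂ = j(X_L − X_C) = j1520 Ω
Parallel: Z = Z₁Z₂/(Z₁+Z₂), |Z| = 742 Ω, ∠Z = 29.3°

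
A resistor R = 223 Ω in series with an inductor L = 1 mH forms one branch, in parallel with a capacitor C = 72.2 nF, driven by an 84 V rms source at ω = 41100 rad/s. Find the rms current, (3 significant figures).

X_L = ωL = 41.1 Ω
X_C = 1/(ωC) = 337 Ω
Branch 1 (R+jX_L): Z₁ = 223 + j41.1 Ω, |Z₁| = 227 Ω
Branch 2 (−jX_C): Z₂ = −j337 Ω
Parallel: Z = Z₁Z₂/(Z₁+Z₂), |Z| = 206 Ω, ∠Z = -26.6°
I = V/|Z| = 84/206 = 407 mA

407 mA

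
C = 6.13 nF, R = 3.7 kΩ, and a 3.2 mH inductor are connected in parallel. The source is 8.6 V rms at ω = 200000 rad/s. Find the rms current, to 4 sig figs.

3.712 mA

X_L = ωL = 640.0 Ω
X_C = 1/(ωC) = 815.7 Ω
Parallel: admittances add. Y = 1/R + 1/(jωL) + jωC
Y = (0.0002703 − j0.0003365) S
|Y| = 0.0004316 S → |Z| = 1/|Y| = 2317 Ω, ∠Z = −∠Y = 51.23°
I = V/|Z| = 8.6/2317 = 3.712 mA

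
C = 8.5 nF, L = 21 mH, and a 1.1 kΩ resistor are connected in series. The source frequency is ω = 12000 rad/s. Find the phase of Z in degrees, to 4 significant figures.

-83.43°

X_L = ωL = 252.0 Ω
X_C = 1/(ωC) = 9804 Ω
Net reactance X = X_L − X_C = -9552 Ω
Z = 1100 − j9552 Ω
|Z| = √(1100² + 9552²) = 9615 Ω
∠Z = arctan(-9552/1100) = -83.43°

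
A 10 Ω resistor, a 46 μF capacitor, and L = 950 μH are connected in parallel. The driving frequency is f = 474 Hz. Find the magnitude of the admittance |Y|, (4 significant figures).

238.4 mS

ω = 2πf = 2978 rad/s
X_L = ωL = 2.829 Ω
X_C = 1/(ωC) = 7.299 Ω
Parallel: admittances add. Y = 1/R + 1/(jωL) + jωC
Y = (0.1000 − j0.2164) S
|Y| = 0.2384 S → |Z| = 1/|Y| = 4.194 Ω, ∠Z = −∠Y = 65.20°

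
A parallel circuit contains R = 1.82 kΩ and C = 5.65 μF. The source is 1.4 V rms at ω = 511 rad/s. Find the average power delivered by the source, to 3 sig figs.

1.08 mW

X_C = 1/(ωC) = 346 Ω
Parallel: admittances add. Y = 1/R + jωC
Y = (0.000549 + j0.00289) S
|Y| = 0.00294 S → |Z| = 1/|Y| = 340 Ω, ∠Z = −∠Y = -79.2°
I = V/|Z| = 4.11 mA
P = VI cos φ = 1.4 × 0.00411 × cos(-79.2°) = 1.08 mW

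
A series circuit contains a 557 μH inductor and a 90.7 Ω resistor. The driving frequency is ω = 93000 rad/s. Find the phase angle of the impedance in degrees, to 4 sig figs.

X_L = ωL = 51.80 Ω
Z = 90.70 + j51.80 Ω
|Z| = √(90.70² + 51.80²) = 104.5 Ω
∠Z = arctan(51.80/90.70) = 29.73°

29.73°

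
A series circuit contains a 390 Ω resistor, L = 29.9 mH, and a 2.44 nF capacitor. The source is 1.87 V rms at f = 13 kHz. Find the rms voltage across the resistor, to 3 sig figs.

ω = 2πf = 81680 rad/s
X_L = ωL = 2440 Ω
X_C = 1/(ωC) = 5020 Ω
Net reactance X = X_L − X_C = -2580 Ω
Z = 390 − j2580 Ω
|Z| = √(390² + 2580²) = 2600 Ω
I = V/|Z| = 718 μA
V_R = I·|Z_R| = 0.000718 × 390 = 0.280 V

0.280 V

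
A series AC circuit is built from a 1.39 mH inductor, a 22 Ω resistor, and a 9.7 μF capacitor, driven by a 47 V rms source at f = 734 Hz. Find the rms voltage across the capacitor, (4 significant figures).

38.67 V

ω = 2πf = 4612 rad/s
X_L = ωL = 6.410 Ω
X_C = 1/(ωC) = 22.35 Ω
Net reactance X = X_L − X_C = -15.94 Ω
Z = 22.00 − j15.94 Ω
|Z| = √(22.00² + 15.94²) = 27.17 Ω
I = V/|Z| = 1.730 A
V_C = I·|Z_C| = 1.730 × 22.35 = 38.67 V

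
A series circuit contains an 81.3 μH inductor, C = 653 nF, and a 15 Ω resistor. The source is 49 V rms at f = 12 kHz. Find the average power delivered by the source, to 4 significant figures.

ω = 2πf = 75400 rad/s
X_L = ωL = 6.130 Ω
X_C = 1/(ωC) = 20.31 Ω
Net reactance X = X_L − X_C = -14.18 Ω
Z = 15.00 − j14.18 Ω
|Z| = √(15.00² + 14.18²) = 20.64 Ω
∠Z = arctan(-14.18/15.00) = -43.39°
I = V/|Z| = 2.374 A
P = VI cos φ = 49 × 2.374 × cos(-43.39°) = 84.52 W

84.52 W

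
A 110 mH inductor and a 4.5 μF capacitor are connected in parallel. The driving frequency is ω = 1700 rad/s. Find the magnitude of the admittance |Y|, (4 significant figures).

2.302 mS

X_L = ωL = 187.0 Ω
X_C = 1/(ωC) = 130.7 Ω
Parallel: admittances add. Y = 1/(jωL) + jωC
Y = (0 + j0.002302) S
|Y| = 0.002302 S → |Z| = 1/|Y| = 434.3 Ω, ∠Z = −∠Y = -90.00°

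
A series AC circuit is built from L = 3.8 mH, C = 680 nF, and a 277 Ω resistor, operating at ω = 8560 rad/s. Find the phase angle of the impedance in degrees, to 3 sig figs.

-26.7°

X_L = ωL = 32.5 Ω
X_C = 1/(ωC) = 172 Ω
Net reactance X = X_L − X_C = -139 Ω
Z = 277 − j139 Ω
|Z| = √(277² + 139²) = 310 Ω
∠Z = arctan(-139/277) = -26.7°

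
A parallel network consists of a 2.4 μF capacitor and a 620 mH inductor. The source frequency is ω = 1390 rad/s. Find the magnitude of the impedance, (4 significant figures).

X_L = ωL = 861.8 Ω
X_C = 1/(ωC) = 299.8 Ω
Parallel: admittances add. Y = 1/(jωL) + jωC
Y = (0 + j0.002176) S
|Y| = 0.002176 S → |Z| = 1/|Y| = 459.6 Ω, ∠Z = −∠Y = -90.00°

459.6 Ω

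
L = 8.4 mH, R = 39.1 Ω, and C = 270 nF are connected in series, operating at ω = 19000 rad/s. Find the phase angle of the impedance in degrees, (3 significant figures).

X_L = ωL = 160 Ω
X_C = 1/(ωC) = 195 Ω
Net reactance X = X_L − X_C = -35.3 Ω
Z = 39.1 − j35.3 Ω
|Z| = √(39.1² + 35.3²) = 52.7 Ω
∠Z = arctan(-35.3/39.1) = -42.1°

-42.1°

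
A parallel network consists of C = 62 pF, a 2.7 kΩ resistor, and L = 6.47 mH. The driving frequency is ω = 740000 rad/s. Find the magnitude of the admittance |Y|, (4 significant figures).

404.6 μS

X_L = ωL = 4788 Ω
X_C = 1/(ωC) = 21800 Ω
Parallel: admittances add. Y = 1/R + 1/(jωL) + jωC
Y = (0.0003704 − j0.0001630) S
|Y| = 0.0004046 S → |Z| = 1/|Y| = 2471 Ω, ∠Z = −∠Y = 23.75°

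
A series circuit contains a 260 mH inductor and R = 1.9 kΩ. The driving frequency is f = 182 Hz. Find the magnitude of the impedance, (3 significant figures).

1920 Ω

ω = 2πf = 1144 rad/s
X_L = ωL = 297 Ω
Z = 1900 + j297 Ω
|Z| = √(1900² + 297²) = 1920 Ω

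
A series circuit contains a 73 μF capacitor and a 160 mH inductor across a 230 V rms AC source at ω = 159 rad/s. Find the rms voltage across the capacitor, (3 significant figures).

326 V

X_L = ωL = 25.4 Ω
X_C = 1/(ωC) = 86.2 Ω
Net reactance X = X_L − X_C = -60.7 Ω
Z = − j60.7 Ω
|Z| = √(0² + 60.7²) = 60.7 Ω
I = V/|Z| = 3.79 A
V_C = I·|Z_C| = 3.79 × 86.2 = 326 V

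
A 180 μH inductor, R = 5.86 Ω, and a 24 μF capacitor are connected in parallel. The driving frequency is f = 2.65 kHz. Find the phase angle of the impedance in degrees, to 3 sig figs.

ω = 2πf = 16650 rad/s
X_L = ωL = 3.00 Ω
X_C = 1/(ωC) = 2.50 Ω
Parallel: admittances add. Y = 1/R + 1/(jωL) + jωC
Y = (0.171 + j0.0660) S
|Y| = 0.183 S → |Z| = 1/|Y| = 5.47 Ω, ∠Z = −∠Y = -21.1°

-21.1°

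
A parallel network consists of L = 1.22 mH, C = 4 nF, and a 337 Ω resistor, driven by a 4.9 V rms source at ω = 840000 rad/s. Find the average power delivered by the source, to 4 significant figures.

X_L = ωL = 1025 Ω
X_C = 1/(ωC) = 297.6 Ω
Parallel: admittances add. Y = 1/R + 1/(jωL) + jωC
Y = (0.002967 + j0.002384) S
|Y| = 0.003807 S → |Z| = 1/|Y| = 262.7 Ω, ∠Z = −∠Y = -38.78°
I = V/|Z| = 18.65 mA
P = VI cos φ = 4.9 × 0.01865 × cos(-38.78°) = 71.25 mW

71.25 mW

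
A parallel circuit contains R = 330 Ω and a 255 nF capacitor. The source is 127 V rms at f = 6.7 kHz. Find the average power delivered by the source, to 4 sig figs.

ω = 2πf = 42100 rad/s
X_C = 1/(ωC) = 93.15 Ω
Parallel: admittances add. Y = 1/R + jωC
Y = (0.003030 + j0.01073) S
|Y| = 0.01115 S → |Z| = 1/|Y| = 89.65 Ω, ∠Z = −∠Y = -74.24°
I = V/|Z| = 1.417 A
P = VI cos φ = 127 × 1.417 × cos(-74.24°) = 48.88 W

48.88 W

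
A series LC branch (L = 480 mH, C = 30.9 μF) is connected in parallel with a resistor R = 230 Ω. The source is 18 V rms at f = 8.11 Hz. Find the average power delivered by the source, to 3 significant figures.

1.41 W

ω = 2πf = 50.96 rad/s
X_L = ωL = 24.5 Ω
X_C = 1/(ωC) = 635 Ω
Branch 1: Z₁ = R = 230 Ω
Branch 2 (series LC): Z₂ = j(X_L − X_C) = −j611 Ω
Parallel: Z = Z₁Z₂/(Z₁+Z₂), |Z| = 215 Ω, ∠Z = -20.6°
I = V/|Z| = 83.6 mA
P = VI cos φ = 18 × 0.0836 × cos(-20.6°) = 1.41 W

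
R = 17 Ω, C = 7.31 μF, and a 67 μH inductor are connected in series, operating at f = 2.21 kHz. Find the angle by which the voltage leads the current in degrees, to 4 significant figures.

-27.69°

ω = 2πf = 13890 rad/s
X_L = ωL = 0.9304 Ω
X_C = 1/(ωC) = 9.852 Ω
Net reactance X = X_L − X_C = -8.921 Ω
Z = 17.00 − j8.921 Ω
|Z| = √(17.00² + 8.921²) = 19.20 Ω
∠Z = arctan(-8.921/17.00) = -27.69°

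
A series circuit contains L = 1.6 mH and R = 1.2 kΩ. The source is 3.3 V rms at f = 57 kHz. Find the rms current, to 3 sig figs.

ω = 2πf = 358100 rad/s
X_L = ωL = 573 Ω
Z = 1200 + j573 Ω
|Z| = √(1200² + 573²) = 1330 Ω
I = V/|Z| = 3.3/1330 = 2.48 mA

2.48 mA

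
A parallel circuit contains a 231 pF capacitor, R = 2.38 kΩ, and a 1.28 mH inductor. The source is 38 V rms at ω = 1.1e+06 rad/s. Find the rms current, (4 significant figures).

23.57 mA

X_L = ωL = 1408 Ω
X_C = 1/(ωC) = 3935 Ω
Parallel: admittances add. Y = 1/R + 1/(jωL) + jωC
Y = (0.0004202 − j0.0004561) S
|Y| = 0.0006202 S → |Z| = 1/|Y| = 1612 Ω, ∠Z = −∠Y = 47.35°
I = V/|Z| = 38/1612 = 23.57 mA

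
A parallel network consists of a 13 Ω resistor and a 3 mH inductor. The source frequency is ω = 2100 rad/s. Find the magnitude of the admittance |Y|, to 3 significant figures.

X_L = ωL = 6.30 Ω
Parallel: admittances add. Y = 1/R + 1/(jωL)
Y = (0.0769 − j0.159) S
|Y| = 0.176 S → |Z| = 1/|Y| = 5.67 Ω, ∠Z = −∠Y = 64.1°

176 mS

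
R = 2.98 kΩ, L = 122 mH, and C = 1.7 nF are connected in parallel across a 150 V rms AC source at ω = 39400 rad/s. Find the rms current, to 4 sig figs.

54.60 mA

X_L = ωL = 4807 Ω
X_C = 1/(ωC) = 14930 Ω
Parallel: admittances add. Y = 1/R + 1/(jωL) + jωC
Y = (0.0003356 − j0.0001411) S
|Y| = 0.0003640 S → |Z| = 1/|Y| = 2747 Ω, ∠Z = −∠Y = 22.80°
I = V/|Z| = 150/2747 = 54.60 mA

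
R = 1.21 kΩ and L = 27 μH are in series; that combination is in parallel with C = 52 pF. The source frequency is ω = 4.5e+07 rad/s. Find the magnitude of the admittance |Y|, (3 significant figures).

1.97 mS

X_L = ωL = 1220 Ω
X_C = 1/(ωC) = 427 Ω
Branch 1 (R+jX_L): Z₁ = 1210 + j1220 Ω, |Z₁| = 1710 Ω
Branch 2 (−jX_C): Z₂ = −j427 Ω
Parallel: Z = Z₁Z₂/(Z₁+Z₂), |Z| = 508 Ω, ∠Z = -77.9°
|Y| = 1/|Z| = 1.97 mS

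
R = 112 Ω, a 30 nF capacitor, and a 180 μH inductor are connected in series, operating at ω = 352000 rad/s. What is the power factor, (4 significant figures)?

0.9630

X_L = ωL = 63.36 Ω
X_C = 1/(ωC) = 94.70 Ω
Net reactance X = X_L − X_C = -31.34 Ω
Z = 112.0 − j31.34 Ω
|Z| = √(112.0² + 31.34²) = 116.3 Ω
∠Z = arctan(-31.34/112.0) = -15.63°
cos φ = cos(-15.63°) = 0.9630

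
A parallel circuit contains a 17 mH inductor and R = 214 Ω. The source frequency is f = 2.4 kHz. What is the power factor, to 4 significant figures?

ω = 2πf = 15080 rad/s
X_L = ωL = 256.4 Ω
Parallel: admittances add. Y = 1/R + 1/(jωL)
Y = (0.004673 − j0.003901) S
|Y| = 0.006087 S → |Z| = 1/|Y| = 164.3 Ω, ∠Z = −∠Y = 39.85°
cos φ = cos(39.85°) = 0.7677

0.7677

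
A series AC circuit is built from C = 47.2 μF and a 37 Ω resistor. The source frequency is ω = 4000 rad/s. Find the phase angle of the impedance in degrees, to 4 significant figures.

X_C = 1/(ωC) = 5.297 Ω
Z = 37.00 − j5.297 Ω
|Z| = √(37.00² + 5.297²) = 37.38 Ω
∠Z = arctan(-5.297/37.00) = -8.147°

-8.147°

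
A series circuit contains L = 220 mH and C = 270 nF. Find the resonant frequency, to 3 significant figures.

ω₀ = 1/√(LC) = 1/√(0.22 × 2.7e-07) = 4103 rad/s
f₀ = ω₀/(2π) = 653 Hz

653 Hz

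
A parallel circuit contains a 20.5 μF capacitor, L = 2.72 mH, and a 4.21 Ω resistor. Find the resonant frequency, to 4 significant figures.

674.0 Hz

ω₀ = 1/√(LC) = 1/√(0.00272 × 2.05e-05) = 4235 rad/s
f₀ = ω₀/(2π) = 674.0 Hz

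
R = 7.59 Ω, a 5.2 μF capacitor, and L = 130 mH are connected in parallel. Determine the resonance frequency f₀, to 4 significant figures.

ω₀ = 1/√(LC) = 1/√(0.13 × 5.2e-06) = 1216 rad/s
f₀ = ω₀/(2π) = 193.6 Hz

193.6 Hz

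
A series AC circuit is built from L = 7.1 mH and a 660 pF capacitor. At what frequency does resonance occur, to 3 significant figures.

ω₀ = 1/√(LC) = 1/√(0.0071 × 6.6e-10) = 462000 rad/s
f₀ = ω₀/(2π) = 73.5 kHz

73.5 kHz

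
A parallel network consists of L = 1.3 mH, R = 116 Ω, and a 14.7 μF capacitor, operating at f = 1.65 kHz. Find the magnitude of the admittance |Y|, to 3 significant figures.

ω = 2πf = 10370 rad/s
X_L = ωL = 13.5 Ω
X_C = 1/(ωC) = 6.56 Ω
Parallel: admittances add. Y = 1/R + 1/(jωL) + jωC
Y = (0.00862 + j0.0782) S
|Y| = 0.0787 S → |Z| = 1/|Y| = 12.7 Ω, ∠Z = −∠Y = -83.7°

78.7 mS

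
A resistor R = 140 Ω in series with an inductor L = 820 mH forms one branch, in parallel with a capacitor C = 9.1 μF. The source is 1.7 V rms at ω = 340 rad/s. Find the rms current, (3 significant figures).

2.48 mA

X_L = ωL = 279 Ω
X_C = 1/(ωC) = 323 Ω
Branch 1 (R+jX_L): Z₁ = 140 + j279 Ω, |Z₁| = 312 Ω
Branch 2 (−jX_C): Z₂ = −j323 Ω
Parallel: Z = Z₁Z₂/(Z₁+Z₂), |Z| = 687 Ω, ∠Z = -9.07°
I = V/|Z| = 1.7/687 = 2.48 mA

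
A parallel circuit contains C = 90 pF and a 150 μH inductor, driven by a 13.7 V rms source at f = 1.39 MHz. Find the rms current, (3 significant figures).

ω = 2πf = 8.734e+06 rad/s
X_L = ωL = 1310 Ω
X_C = 1/(ωC) = 1270 Ω
Parallel: admittances add. Y = 1/(jωL) + jωC
Y = (0 + j2.27e-05) S
|Y| = 2.27e-05 S → |Z| = 1/|Y| = 44100 Ω, ∠Z = −∠Y = -90.0°
I = V/|Z| = 13.7/44100 = 311 μA

311 μA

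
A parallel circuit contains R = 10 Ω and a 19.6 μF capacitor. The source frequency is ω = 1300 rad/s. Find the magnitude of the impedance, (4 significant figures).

9.690 Ω

X_C = 1/(ωC) = 39.25 Ω
Parallel: admittances add. Y = 1/R + jωC
Y = (0.1000 + j0.02548) S
|Y| = 0.1032 S → |Z| = 1/|Y| = 9.690 Ω, ∠Z = −∠Y = -14.29°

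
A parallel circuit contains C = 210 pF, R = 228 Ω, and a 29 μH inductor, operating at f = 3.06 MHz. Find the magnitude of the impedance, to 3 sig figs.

203 Ω

ω = 2πf = 1.923e+07 rad/s
X_L = ωL = 558 Ω
X_C = 1/(ωC) = 248 Ω
Parallel: admittances add. Y = 1/R + 1/(jωL) + jωC
Y = (0.00439 + j0.00224) S
|Y| = 0.00493 S → |Z| = 1/|Y| = 203 Ω, ∠Z = −∠Y = -27.1°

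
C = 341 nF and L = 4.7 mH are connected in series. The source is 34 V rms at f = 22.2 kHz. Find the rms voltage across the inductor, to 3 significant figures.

ω = 2πf = 139500 rad/s
X_L = ωL = 656 Ω
X_C = 1/(ωC) = 21.0 Ω
Net reactance X = X_L − X_C = 635 Ω
Z = j635 Ω
|Z| = √(0² + 635²) = 635 Ω
I = V/|Z| = 53.6 mA
V_L = I·|Z_L| = 0.0536 × 656 = 35.1 V

35.1 V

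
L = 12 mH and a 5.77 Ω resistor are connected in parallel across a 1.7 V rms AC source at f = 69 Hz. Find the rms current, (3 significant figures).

440 mA

ω = 2πf = 433.5 rad/s
X_L = ωL = 5.20 Ω
Parallel: admittances add. Y = 1/R + 1/(jωL)
Y = (0.173 − j0.192) S
|Y| = 0.259 S → |Z| = 1/|Y| = 3.86 Ω, ∠Z = −∠Y = 48.0°
I = V/|Z| = 1.7/3.86 = 440 mA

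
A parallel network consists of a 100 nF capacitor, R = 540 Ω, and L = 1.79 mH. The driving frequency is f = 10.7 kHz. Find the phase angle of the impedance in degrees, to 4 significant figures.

40.59°

ω = 2πf = 67230 rad/s
X_L = ωL = 120.3 Ω
X_C = 1/(ωC) = 148.7 Ω
Parallel: admittances add. Y = 1/R + 1/(jωL) + jωC
Y = (0.001852 − j0.001587) S
|Y| = 0.002439 S → |Z| = 1/|Y| = 410.1 Ω, ∠Z = −∠Y = 40.59°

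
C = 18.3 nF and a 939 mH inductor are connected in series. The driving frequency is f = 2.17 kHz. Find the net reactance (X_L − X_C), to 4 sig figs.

8795 Ω

ω = 2πf = 13630 rad/s
X_L = ωL = 12800 Ω
X_C = 1/(ωC) = 4008 Ω
X = 12800 − 4008 = 8795 Ω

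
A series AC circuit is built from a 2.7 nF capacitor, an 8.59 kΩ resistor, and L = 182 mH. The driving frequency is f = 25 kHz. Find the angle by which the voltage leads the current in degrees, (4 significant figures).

ω = 2πf = 157100 rad/s
X_L = ωL = 28590 Ω
X_C = 1/(ωC) = 2358 Ω
Net reactance X = X_L − X_C = 26230 Ω
Z = 8590 + j26230 Ω
|Z| = √(8590² + 26230²) = 27600 Ω
∠Z = arctan(26230/8590) = 71.87°

71.87°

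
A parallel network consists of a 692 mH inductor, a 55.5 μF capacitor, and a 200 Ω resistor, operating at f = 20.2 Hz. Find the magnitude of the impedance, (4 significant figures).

ω = 2πf = 126.9 rad/s
X_L = ωL = 87.83 Ω
X_C = 1/(ωC) = 142.0 Ω
Parallel: admittances add. Y = 1/R + 1/(jωL) + jωC
Y = (0.005000 − j0.004342) S
|Y| = 0.006622 S → |Z| = 1/|Y| = 151.0 Ω, ∠Z = −∠Y = 40.97°

151.0 Ω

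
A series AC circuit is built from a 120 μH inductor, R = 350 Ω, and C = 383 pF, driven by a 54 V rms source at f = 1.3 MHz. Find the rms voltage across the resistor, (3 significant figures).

25.3 V

ω = 2πf = 8.168e+06 rad/s
X_L = ωL = 980 Ω
X_C = 1/(ωC) = 320 Ω
Net reactance X = X_L − X_C = 661 Ω
Z = 350 + j661 Ω
|Z| = √(350² + 661²) = 748 Ω
I = V/|Z| = 72.2 mA
V_R = I·|Z_R| = 0.0722 × 350 = 25.3 V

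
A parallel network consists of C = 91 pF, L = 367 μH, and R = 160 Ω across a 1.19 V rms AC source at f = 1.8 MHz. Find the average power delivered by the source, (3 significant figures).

8.85 mW

ω = 2πf = 1.131e+07 rad/s
X_L = ωL = 4150 Ω
X_C = 1/(ωC) = 972 Ω
Parallel: admittances add. Y = 1/R + 1/(jωL) + jωC
Y = (0.00625 + j0.000788) S
|Y| = 0.00630 S → |Z| = 1/|Y| = 159 Ω, ∠Z = −∠Y = -7.19°
I = V/|Z| = 7.50 mA
P = VI cos φ = 1.19 × 0.00750 × cos(-7.19°) = 8.85 mW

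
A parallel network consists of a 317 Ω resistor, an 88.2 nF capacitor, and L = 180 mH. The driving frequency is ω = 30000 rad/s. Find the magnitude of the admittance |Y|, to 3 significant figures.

X_L = ωL = 5400 Ω
X_C = 1/(ωC) = 378 Ω
Parallel: admittances add. Y = 1/R + 1/(jωL) + jωC
Y = (0.00315 + j0.00246) S
|Y| = 0.00400 S → |Z| = 1/|Y| = 250 Ω, ∠Z = −∠Y = -38.0°

4.00 mS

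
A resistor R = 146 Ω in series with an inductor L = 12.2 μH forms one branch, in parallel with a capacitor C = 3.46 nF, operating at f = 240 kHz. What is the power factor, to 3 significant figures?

0.839

ω = 2πf = 1.508e+06 rad/s
X_L = ωL = 18.4 Ω
X_C = 1/(ωC) = 192 Ω
Branch 1 (R+jX_L): Z₁ = 146 + j18.4 Ω, |Z₁| = 147 Ω
Branch 2 (−jX_C): Z₂ = −j192 Ω
Parallel: Z = Z₁Z₂/(Z₁+Z₂), |Z| = 124 Ω, ∠Z = -32.9°
cos φ = cos(-32.9°) = 0.839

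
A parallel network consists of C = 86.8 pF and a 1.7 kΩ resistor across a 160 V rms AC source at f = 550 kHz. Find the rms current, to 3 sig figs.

106 mA

ω = 2πf = 3.456e+06 rad/s
X_C = 1/(ωC) = 3330 Ω
Parallel: admittances add. Y = 1/R + jωC
Y = (0.000588 + j0.000300) S
|Y| = 0.000660 S → |Z| = 1/|Y| = 1510 Ω, ∠Z = −∠Y = -27.0°
I = V/|Z| = 160/1510 = 106 mA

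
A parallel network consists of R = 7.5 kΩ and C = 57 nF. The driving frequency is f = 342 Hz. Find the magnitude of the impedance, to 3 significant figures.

ω = 2πf = 2149 rad/s
X_C = 1/(ωC) = 8160 Ω
Parallel: admittances add. Y = 1/R + jωC
Y = (0.000133 + j0.000122) S
|Y| = 0.000181 S → |Z| = 1/|Y| = 5520 Ω, ∠Z = −∠Y = -42.6°

5520 Ω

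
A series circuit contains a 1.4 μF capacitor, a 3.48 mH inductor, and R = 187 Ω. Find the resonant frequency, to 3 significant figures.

ω₀ = 1/√(LC) = 1/√(0.00348 × 1.4e-06) = 14330 rad/s
f₀ = ω₀/(2π) = 2.28 kHz

2.28 kHz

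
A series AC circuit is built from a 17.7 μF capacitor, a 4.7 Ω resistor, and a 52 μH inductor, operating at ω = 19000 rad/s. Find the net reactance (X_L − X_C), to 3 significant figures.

X_L = ωL = 0.988 Ω
X_C = 1/(ωC) = 2.97 Ω
X = 0.988 − 2.97 = -1.99 Ω

-1.99 Ω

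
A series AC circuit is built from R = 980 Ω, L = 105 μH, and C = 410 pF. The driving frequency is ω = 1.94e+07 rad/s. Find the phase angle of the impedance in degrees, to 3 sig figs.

X_L = ωL = 2040 Ω
X_C = 1/(ωC) = 126 Ω
Net reactance X = X_L − X_C = 1910 Ω
Z = 980 + j1910 Ω
|Z| = √(980² + 1910²) = 2150 Ω
∠Z = arctan(1910/980) = 62.9°

62.9°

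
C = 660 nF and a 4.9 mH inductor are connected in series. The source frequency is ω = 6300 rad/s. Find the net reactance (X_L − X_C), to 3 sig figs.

X_L = ωL = 30.9 Ω
X_C = 1/(ωC) = 241 Ω
X = 30.9 − 241 = -210 Ω

-210 Ω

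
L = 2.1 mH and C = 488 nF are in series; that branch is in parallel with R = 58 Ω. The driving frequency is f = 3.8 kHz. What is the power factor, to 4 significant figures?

0.5240

ω = 2πf = 23880 rad/s
X_L = ωL = 50.14 Ω
X_C = 1/(ωC) = 85.83 Ω
Branch 1: Z₁ = R = 58.00 Ω
Branch 2 (series LC): Z₂ = j(X_L − X_C) = −j35.69 Ω
Parallel: Z = Z₁Z₂/(Z₁+Z₂), |Z| = 30.39 Ω, ∠Z = -58.40°
cos φ = cos(-58.40°) = 0.5240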